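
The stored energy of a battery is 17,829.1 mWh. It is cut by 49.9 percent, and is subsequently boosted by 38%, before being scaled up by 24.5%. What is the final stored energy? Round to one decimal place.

15,346.7 mWh

Each change multiplies by a factor: 0.501 × 1.38 × 1.245 = 0.8607681.
17,829.1 × 0.8607681 = 15346.72053171 ≈ 15,346.7.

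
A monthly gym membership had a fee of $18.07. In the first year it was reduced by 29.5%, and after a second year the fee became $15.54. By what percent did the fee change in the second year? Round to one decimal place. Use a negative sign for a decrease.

After the first year: $18.07 × 0.705 = $12.73935.
Second-year multiplier: $15.54 ÷ $12.73935 ≈ 1.21984.
That is a change of 22.0%.

22.0%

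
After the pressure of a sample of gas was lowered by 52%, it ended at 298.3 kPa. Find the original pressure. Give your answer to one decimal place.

621.5 kPa

The overall multiplier applied was 0.48.
So the original pressure was 298.3 ÷ 0.48 ≈ 621.5 kPa.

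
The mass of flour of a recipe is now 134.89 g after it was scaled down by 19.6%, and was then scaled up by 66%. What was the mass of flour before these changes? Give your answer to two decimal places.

101.07 g

The overall multiplier applied was 0.804 × 1.66 = 1.33464.
So the original mass of flour was 134.89 ÷ 1.33464 ≈ 101.07 g.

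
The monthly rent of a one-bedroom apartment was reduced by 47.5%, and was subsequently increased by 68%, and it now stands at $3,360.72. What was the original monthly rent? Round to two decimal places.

$3,810.34

The overall multiplier applied was 0.525 × 1.68 = 0.882.
So the original monthly rent was $3,360.72 ÷ 0.882 ≈ $3,810.34.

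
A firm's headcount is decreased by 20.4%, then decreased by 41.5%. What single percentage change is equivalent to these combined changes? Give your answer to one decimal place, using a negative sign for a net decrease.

A 20.4% decrease multiplies by 0.796.
Then a 41.5% decrease: 0.796 × 0.585 = 0.46566.
Overall factor 0.46566, i.e. -53.4%.

-53.4%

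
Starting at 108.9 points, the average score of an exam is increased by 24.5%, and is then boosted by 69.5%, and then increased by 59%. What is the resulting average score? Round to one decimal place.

365.4 points

After the 24.5% increase: 108.9 × 1.245 = 135.5805.
Apply the 69.5% increase: 135.5805 × 1.695 = 229.8089475.
After the 59% increase: 229.8089475 × 1.59 = 365.396226525 ≈ 365.4.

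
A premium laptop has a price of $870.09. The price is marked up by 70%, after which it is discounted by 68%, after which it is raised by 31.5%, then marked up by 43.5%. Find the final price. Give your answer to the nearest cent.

$893.18

Each change multiplies by a factor: 1.7 × 0.32 × 1.315 × 1.435 = 1.0265416.
$870.09 × 1.0265416 = $893.183580744 ≈ $893.18.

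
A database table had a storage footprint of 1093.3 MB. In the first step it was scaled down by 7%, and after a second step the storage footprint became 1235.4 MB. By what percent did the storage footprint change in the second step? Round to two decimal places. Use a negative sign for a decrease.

21.50%

After the first step: 1093.3 × 0.93 = 1016.769.
Second-step multiplier: 1235.4 ÷ 1016.769 ≈ 1.215025.
That is a change of 21.50%.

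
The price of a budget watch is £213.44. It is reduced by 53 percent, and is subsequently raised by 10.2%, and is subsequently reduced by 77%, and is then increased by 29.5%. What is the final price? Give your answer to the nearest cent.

£32.93

Each change multiplies by a factor: 0.47 × 1.102 × 0.23 × 1.295 = 0.154268429.
£213.44 × 0.154268429 = £32.92705348576 ≈ £32.93.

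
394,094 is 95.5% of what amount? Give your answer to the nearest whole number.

394,094 ÷ 0.955 ≈ 412,664.

412,664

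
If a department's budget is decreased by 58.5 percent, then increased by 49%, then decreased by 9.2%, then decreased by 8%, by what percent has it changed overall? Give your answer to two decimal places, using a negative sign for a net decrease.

The combined multiplier is 0.415 × 1.49 × 0.908 × 0.92 = 0.516544856.
That corresponds to a decrease of 48.35%.

-48.35%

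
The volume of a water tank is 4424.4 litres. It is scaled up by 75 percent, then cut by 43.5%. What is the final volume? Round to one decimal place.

4374.6 litres

Each change multiplies by a factor: 1.75 × 0.565 = 0.98875.
4424.4 × 0.98875 = 4374.6255 ≈ 4374.6.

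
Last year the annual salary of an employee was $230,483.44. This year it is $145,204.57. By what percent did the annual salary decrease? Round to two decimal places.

Change: $145,204.57 − $230,483.44 = -$85,278.87.
Relative to the original: -$85,278.87 ÷ $230,483.44 ≈ -37.00%.
So the annual salary decreased by 37.00%.

37.00%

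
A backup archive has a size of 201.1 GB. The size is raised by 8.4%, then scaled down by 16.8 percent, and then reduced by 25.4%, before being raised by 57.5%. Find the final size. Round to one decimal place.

Each change multiplies by a factor: 1.084 × 0.832 × 0.746 × 1.575 = 1.0596733056.
201.1 × 1.0596733056 = 213.10030175616 ≈ 213.1.

213.1 GB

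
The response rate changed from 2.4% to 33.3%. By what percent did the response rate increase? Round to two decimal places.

1287.50%

The change is 33.3 − 2.4 = 30.9 percentage points.
Relative to the original 2.4%, that is 30.9 ÷ 2.4 = 1287.50%.
So the response rate rose by 1287.50%.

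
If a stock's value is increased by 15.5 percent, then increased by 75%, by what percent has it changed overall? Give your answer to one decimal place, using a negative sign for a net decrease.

A 15.5% increase multiplies by 1.155.
Then a 75% increase: 1.155 × 1.75 = 2.02125.
Overall factor 2.02125, i.e. 102.1%.

102.1%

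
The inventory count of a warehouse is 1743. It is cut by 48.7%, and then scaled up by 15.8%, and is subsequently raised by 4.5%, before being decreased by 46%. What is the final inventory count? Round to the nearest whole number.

584

Each change multiplies by a factor: 0.513 × 1.158 × 1.045 × 0.54 = 0.3352246722.
1743 × 0.3352246722 = 584.2966036446 ≈ 584.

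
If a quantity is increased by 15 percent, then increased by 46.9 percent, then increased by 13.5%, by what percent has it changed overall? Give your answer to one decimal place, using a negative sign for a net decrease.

The combined multiplier is 1.15 × 1.469 × 1.135 = 1.91741225.
That corresponds to an increase of 91.7%.

91.7%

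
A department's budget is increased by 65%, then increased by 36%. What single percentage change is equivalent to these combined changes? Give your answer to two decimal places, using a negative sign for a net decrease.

124.40%

A 65% increase multiplies by 1.65.
Then a 36% increase: 1.65 × 1.36 = 2.244.
Overall factor 2.244, i.e. 124.40%.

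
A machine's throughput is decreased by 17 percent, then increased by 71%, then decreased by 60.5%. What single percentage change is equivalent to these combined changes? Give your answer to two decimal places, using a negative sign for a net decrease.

-43.94%

The combined multiplier is 0.83 × 1.71 × 0.395 = 0.5606235.
That corresponds to a decrease of 43.94%.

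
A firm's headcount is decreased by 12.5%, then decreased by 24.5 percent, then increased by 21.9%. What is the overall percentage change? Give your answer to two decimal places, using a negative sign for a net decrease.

-19.47%

A 12.5% decrease multiplies by 0.875.
Then a 24.5% decrease: 0.875 × 0.755 = 0.660625.
Then a 21.9% increase: 0.660625 × 1.219 = 0.805301875.
Overall factor 0.805301875, i.e. -19.47%.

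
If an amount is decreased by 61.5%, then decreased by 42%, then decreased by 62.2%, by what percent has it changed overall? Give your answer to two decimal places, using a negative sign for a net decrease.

The combined multiplier is 0.385 × 0.58 × 0.378 = 0.0844074.
That corresponds to a decrease of 91.56%.

-91.56%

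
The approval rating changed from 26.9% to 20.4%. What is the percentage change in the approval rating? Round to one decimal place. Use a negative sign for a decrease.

-24.2%

The change is 20.4 − 26.9 = -6.5 percentage points.
Relative to the original 26.9%, that is -6.5 ÷ 26.9 ≈ -24.2%.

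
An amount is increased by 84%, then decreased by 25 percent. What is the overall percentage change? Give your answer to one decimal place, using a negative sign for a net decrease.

The combined multiplier is 1.84 × 0.75 = 1.38.
That corresponds to an increase of 38.0%.

38.0%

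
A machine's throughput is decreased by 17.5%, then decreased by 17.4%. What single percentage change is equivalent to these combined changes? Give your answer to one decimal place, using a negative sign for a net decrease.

-31.9%

A 17.5% decrease multiplies by 0.825.
Then a 17.4% decrease: 0.825 × 0.826 = 0.68145.
Overall factor 0.68145, i.e. -31.9%.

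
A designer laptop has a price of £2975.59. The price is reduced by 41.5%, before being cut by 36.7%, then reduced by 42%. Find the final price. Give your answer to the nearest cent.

£639.09

41.5% decrease: £2975.59 × 0.585 = £1740.72015.
Apply the 36.7% decrease: £1740.72015 × 0.633 = £1101.87585495.
After the 42% decrease: £1101.87585495 × 0.58 = £639.087995871 ≈ £639.09.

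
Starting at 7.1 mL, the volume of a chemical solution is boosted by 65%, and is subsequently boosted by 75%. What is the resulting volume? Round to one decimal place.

After the 65% increase: 7.1 × 1.65 = 11.715.
75% increase: 11.715 × 1.75 = 20.50125 ≈ 20.5.

20.5 mL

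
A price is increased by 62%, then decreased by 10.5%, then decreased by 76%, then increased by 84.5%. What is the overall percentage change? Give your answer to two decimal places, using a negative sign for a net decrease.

-35.80%

A 62% increase multiplies by 1.62.
Then a 10.5% decrease: 1.62 × 0.895 = 1.4499.
Then a 76% decrease: 1.4499 × 0.24 = 0.347976.
Then an 84.5% increase: 0.347976 × 1.845 = 0.64201572.
Overall factor 0.64201572, i.e. -35.80%.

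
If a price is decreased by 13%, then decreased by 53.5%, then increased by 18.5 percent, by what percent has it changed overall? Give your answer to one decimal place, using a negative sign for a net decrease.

-52.1%

A 13% decrease multiplies by 0.87.
Then a 53.5% decrease: 0.87 × 0.465 = 0.40455.
Then an 18.5% increase: 0.40455 × 1.185 = 0.47939175.
Overall factor 0.47939175, i.e. -52.1%.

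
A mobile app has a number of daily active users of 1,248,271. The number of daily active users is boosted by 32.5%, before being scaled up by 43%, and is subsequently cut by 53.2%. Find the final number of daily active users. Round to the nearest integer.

Each change multiplies by a factor: 1.325 × 1.43 × 0.468 = 0.886743.
1,248,271 × 0.886743 = 1106895.571353 ≈ 1,106,896.

1,106,896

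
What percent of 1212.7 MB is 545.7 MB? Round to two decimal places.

45.00%

545.7 MB ÷ 1212.7 MB ≈ 45.00%.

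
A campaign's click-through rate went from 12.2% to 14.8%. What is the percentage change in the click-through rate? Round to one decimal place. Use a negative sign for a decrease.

21.3%

The change is 14.8 − 12.2 = 2.6 percentage points.
Relative to the original 12.2%, that is 2.6 ÷ 12.2 ≈ 21.3%.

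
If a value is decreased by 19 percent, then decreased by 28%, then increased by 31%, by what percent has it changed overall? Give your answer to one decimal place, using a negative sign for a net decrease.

-23.6%

A 19% decrease multiplies by 0.81.
Then a 28% decrease: 0.81 × 0.72 = 0.5832.
Then a 31% increase: 0.5832 × 1.31 = 0.763992.
Overall factor 0.763992, i.e. -23.6%.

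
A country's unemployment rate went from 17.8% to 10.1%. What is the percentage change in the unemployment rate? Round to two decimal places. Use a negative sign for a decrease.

-43.26%

The change is 10.1 − 17.8 = -7.7 percentage points.
Relative to the original 17.8%, that is -7.7 ÷ 17.8 ≈ -43.26%.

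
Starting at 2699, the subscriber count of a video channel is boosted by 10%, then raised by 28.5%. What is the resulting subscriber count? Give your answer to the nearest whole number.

10% increase: 2699 × 1.1 = 2968.9.
Apply the 28.5% increase: 2968.9 × 1.285 = 3815.0365 ≈ 3815.

3815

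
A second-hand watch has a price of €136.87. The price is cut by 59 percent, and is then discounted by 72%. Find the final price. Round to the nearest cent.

After the 59% decrease: €136.87 × 0.41 = €56.1167.
Apply the 72% decrease: €56.1167 × 0.28 = €15.712676 ≈ €15.71.

€15.71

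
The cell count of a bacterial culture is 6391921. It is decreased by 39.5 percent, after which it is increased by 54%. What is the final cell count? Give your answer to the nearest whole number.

39.5% decrease: 6391921 × 0.605 = 3867112.205.
54% increase: 3867112.205 × 1.54 = 5955352.7957 ≈ 5955353.

5955353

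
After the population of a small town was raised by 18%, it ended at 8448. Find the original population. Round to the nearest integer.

7159

The overall multiplier applied was 1.18.
So the original population was 8448 ÷ 1.18 ≈ 7159.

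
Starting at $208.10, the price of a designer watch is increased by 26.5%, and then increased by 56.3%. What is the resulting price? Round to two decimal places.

$411.45

26.5% increase: $208.10 × 1.265 = $263.2465.
Apply the 56.3% increase: $263.2465 × 1.563 = $411.4542795 ≈ $411.45.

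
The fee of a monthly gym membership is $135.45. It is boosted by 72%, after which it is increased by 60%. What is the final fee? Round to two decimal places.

$372.76

Each change multiplies by a factor: 1.72 × 1.6 = 2.752.
$135.45 × 2.752 = $372.7584 ≈ $372.76.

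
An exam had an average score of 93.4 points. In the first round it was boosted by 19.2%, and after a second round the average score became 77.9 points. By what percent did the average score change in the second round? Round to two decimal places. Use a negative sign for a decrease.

-30.03%

After the first round: 93.4 × 1.192 = 111.3328.
Second-round multiplier: 77.9 ÷ 111.3328 ≈ 0.699704.
That is a change of -30.03%.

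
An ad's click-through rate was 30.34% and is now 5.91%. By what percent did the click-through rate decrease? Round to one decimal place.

The change is 5.91 − 30.34 = -24.43 percentage points.
Relative to the original 30.34%, that is -24.43 ÷ 30.34 ≈ -80.5%.
So the click-through rate fell by 80.5%.

80.5%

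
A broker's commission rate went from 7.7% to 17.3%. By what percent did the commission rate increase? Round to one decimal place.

124.7%

The change is 17.3 − 7.7 = 9.6 percentage points.
Relative to the original 7.7%, that is 9.6 ÷ 7.7 ≈ 124.7%.
So the commission rate rose by 124.7%.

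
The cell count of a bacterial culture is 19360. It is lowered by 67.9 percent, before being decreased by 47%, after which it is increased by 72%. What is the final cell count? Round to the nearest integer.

5665

After the 67.9% decrease: 19360 × 0.321 = 6214.56.
After the 47% decrease: 6214.56 × 0.53 = 3293.7168.
72% increase: 3293.7168 × 1.72 = 5665.192896 ≈ 5665.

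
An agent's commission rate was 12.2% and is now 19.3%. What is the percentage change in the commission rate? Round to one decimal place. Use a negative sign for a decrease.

The change is 19.3 − 12.2 = 7.1 percentage points.
Relative to the original 12.2%, that is 7.1 ÷ 12.2 ≈ 58.2%.

58.2%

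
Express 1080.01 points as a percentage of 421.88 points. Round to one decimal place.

256.0%

1080.01 points ÷ 421.88 points ≈ 256.0%.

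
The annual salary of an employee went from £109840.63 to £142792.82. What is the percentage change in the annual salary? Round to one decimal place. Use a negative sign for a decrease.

Change: £142792.82 − £109840.63 = £32952.19.
Relative to the original: £32952.19 ÷ £109840.63 ≈ 30.0%.

30.0%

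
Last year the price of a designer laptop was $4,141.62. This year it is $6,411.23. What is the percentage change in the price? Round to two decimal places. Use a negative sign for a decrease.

Change: $6,411.23 − $4,141.62 = $2,269.61.
Relative to the original: $2,269.61 ÷ $4,141.62 ≈ 54.80%.

54.80%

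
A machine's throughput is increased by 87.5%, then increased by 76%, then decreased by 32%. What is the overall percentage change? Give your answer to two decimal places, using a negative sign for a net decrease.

An 87.5% increase multiplies by 1.875.
Then a 76% increase: 1.875 × 1.76 = 3.3.
Then a 32% decrease: 3.3 × 0.68 = 2.244.
Overall factor 2.244, i.e. 124.40%.

124.40%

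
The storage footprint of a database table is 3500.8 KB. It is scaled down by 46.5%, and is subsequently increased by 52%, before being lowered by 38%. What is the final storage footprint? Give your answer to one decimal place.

Each change multiplies by a factor: 0.535 × 1.52 × 0.62 = 0.504184.
3500.8 × 0.504184 = 1765.0473472 ≈ 1765.0.

1765.0 KB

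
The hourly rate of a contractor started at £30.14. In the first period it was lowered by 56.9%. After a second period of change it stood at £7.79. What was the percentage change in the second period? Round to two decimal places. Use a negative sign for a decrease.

-40.03%

After the first period: £30.14 × 0.431 = £12.99034.
Second-period multiplier: £7.79 ÷ £12.99034 ≈ 0.599676.
That is a change of -40.03%.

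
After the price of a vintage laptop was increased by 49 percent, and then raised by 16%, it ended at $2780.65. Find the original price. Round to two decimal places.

$1608.80

The overall multiplier applied was 1.49 × 1.16 = 1.7284.
So the original price was $2780.65 ÷ 1.7284 ≈ $1608.80.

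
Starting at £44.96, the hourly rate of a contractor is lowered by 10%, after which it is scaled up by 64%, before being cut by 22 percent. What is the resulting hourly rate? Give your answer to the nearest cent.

Apply the 10% decrease: £44.96 × 0.9 = £40.464.
Apply the 64% increase: £40.464 × 1.64 = £66.36096.
22% decrease: £66.36096 × 0.78 = £51.7615488 ≈ £51.76.

£51.76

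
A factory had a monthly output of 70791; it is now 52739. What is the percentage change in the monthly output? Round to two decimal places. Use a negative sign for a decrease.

-25.50%

Change: 52739 − 70791 = -18052.
Relative to the original: -18052 ÷ 70791 ≈ -25.50%.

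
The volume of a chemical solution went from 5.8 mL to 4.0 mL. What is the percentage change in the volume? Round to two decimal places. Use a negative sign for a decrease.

-31.03%

Change: 4.0 − 5.8 = -1.8.
Relative to the original: -1.8 ÷ 5.8 ≈ -31.03%.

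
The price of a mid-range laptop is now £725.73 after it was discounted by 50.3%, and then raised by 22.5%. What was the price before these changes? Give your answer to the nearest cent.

The overall multiplier applied was 0.497 × 1.225 = 0.608825.
So the original price was £725.73 ÷ 0.608825 ≈ £1192.02.

£1192.02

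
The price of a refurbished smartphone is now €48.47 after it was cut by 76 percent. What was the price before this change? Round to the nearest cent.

€201.96

The overall multiplier applied was 0.24.
So the original price was €48.47 ÷ 0.24 ≈ €201.96.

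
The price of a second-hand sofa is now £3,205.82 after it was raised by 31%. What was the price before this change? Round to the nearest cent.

The overall multiplier applied was 1.31.
So the original price was £3,205.82 ÷ 1.31 ≈ £2,447.19.

£2,447.19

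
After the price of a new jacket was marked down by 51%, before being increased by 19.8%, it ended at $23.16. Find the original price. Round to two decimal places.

The overall multiplier applied was 0.49 × 1.198 = 0.58702.
So the original price was $23.16 ÷ 0.58702 ≈ $39.45.

$39.45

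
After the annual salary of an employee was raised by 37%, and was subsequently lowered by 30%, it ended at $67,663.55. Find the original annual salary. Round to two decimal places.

$70,556.36

Undoing the 30% decrease: $67,663.55 ÷ 0.7 ≈ $96662.214286.
Undoing the 37% increase: $96662.214286 ÷ 1.37 ≈ $70,556.36.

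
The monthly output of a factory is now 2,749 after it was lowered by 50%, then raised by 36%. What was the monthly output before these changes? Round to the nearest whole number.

4,043

Undoing the 36% increase: 2,749 ÷ 1.36 ≈ 2021.323529.
Undoing the 50% decrease: 2021.323529 ÷ 0.5 ≈ 4,043.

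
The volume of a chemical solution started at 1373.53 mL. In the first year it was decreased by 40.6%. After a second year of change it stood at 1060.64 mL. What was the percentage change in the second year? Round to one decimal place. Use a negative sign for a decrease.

30.0%

After the first year: 1373.53 × 0.594 = 815.87682.
Second-year multiplier: 1060.64 ÷ 815.87682 ≈ 1.3.
That is a change of 30.0%.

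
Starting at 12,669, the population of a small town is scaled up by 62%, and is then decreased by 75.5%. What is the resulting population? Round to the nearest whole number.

62% increase: 12,669 × 1.62 = 20523.78.
75.5% decrease: 20523.78 × 0.245 = 5028.3261 ≈ 5,028.

5,028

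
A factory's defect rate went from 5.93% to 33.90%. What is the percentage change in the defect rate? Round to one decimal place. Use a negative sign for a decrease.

471.7%

The change is 33.90 − 5.93 = 27.97 percentage points.
Relative to the original 5.93%, that is 27.97 ÷ 5.93 ≈ 471.7%.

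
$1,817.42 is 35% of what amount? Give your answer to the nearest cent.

$1,817.42 ÷ 0.35 ≈ $5,192.63.

$5,192.63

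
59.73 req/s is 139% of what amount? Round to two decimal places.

42.97 req/s

59.73 req/s ÷ 1.39 ≈ 42.97 req/s.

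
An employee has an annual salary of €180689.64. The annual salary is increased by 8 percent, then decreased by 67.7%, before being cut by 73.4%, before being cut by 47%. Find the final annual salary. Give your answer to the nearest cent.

After the 8% increase: €180689.64 × 1.08 = €195144.8112.
67.7% decrease: €195144.8112 × 0.323 = €63031.7740176.
Apply the 73.4% decrease: €63031.7740176 × 0.266 = €16766.4518886816.
Apply the 47% decrease: €16766.4518886816 × 0.53 = €8886.219501001248 ≈ €8886.22.

€8886.22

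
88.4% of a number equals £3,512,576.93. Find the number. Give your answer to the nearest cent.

£3,973,503.31

£3,512,576.93 ÷ 0.884 ≈ £3,973,503.31.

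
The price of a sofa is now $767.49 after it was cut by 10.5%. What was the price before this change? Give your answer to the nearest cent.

The overall multiplier applied was 0.895.
So the original price was $767.49 ÷ 0.895 ≈ $857.53.

$857.53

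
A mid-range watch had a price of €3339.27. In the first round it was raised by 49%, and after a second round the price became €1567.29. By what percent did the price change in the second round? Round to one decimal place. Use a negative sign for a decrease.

After the first round: €3339.27 × 1.49 = €4975.5123.
Second-round multiplier: €1567.29 ÷ €4975.5123 ≈ 0.315.
That is a change of -68.5%.

-68.5%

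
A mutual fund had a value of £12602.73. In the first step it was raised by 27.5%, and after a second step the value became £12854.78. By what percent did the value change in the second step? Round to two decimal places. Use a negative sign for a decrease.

After the first step: £12602.73 × 1.275 = £16068.48075.
Second-step multiplier: £12854.78 ÷ £16068.48075 ≈ 0.8.
That is a change of -20.00%.

-20.00%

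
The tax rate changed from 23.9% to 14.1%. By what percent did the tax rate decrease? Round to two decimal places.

41.00%

The change is 14.1 − 23.9 = -9.8 percentage points.
Relative to the original 23.9%, that is -9.8 ÷ 23.9 ≈ -41.00%.
So the tax rate fell by 41.00%.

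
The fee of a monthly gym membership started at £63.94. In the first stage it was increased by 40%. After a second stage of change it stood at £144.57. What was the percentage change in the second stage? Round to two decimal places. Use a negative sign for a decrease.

After the first stage: £63.94 × 1.4 = £89.516.
Second-stage multiplier: £144.57 ÷ £89.516 ≈ 1.615019.
That is a change of 61.50%.

61.50%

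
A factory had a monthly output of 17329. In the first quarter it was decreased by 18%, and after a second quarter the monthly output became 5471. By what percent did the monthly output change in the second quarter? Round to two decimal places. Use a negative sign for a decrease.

After the first quarter: 17329 × 0.82 = 14209.78.
Second-quarter multiplier: 5471 ÷ 14209.78 ≈ 0.385017.
That is a change of -61.50%.

-61.50%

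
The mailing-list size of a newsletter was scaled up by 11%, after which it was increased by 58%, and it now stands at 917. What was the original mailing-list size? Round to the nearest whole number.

523

Undoing the 58% increase: 917 ÷ 1.58 ≈ 580.379747.
Undoing the 11% increase: 580.379747 ÷ 1.11 ≈ 523.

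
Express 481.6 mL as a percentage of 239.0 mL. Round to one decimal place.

201.5%

481.6 mL ÷ 239.0 mL ≈ 201.5%.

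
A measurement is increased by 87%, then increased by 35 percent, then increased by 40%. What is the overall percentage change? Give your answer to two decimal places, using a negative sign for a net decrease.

The combined multiplier is 1.87 × 1.35 × 1.4 = 3.5343.
That corresponds to an increase of 253.43%.

253.43%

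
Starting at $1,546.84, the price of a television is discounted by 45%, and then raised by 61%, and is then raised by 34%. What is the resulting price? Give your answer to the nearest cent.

$1,835.43

After the 45% decrease: $1,546.84 × 0.55 = $850.762.
61% increase: $850.762 × 1.61 = $1369.72682.
Apply the 34% increase: $1369.72682 × 1.34 = $1835.4339388 ≈ $1,835.43.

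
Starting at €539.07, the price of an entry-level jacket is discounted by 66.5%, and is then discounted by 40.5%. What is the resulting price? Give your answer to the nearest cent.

€107.45

Each change multiplies by a factor: 0.335 × 0.595 = 0.199325.
€539.07 × 0.199325 = €107.45012775 ≈ €107.45.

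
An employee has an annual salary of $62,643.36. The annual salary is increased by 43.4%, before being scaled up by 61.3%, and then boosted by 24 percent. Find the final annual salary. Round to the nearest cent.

Each change multiplies by a factor: 1.434 × 1.613 × 1.24 = 2.86817208.
$62,643.36 × 2.86817208 = $179671.9361493888 ≈ $179,671.94.

$179,671.94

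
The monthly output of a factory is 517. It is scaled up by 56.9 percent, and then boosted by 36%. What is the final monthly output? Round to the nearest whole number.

Apply the 56.9% increase: 517 × 1.569 = 811.173.
Apply the 36% increase: 811.173 × 1.36 = 1103.19528 ≈ 1103.

1103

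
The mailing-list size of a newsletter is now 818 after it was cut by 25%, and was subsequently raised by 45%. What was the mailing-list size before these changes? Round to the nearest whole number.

The overall multiplier applied was 0.75 × 1.45 = 1.0875.
So the original mailing-list size was 818 ÷ 1.0875 ≈ 752.

752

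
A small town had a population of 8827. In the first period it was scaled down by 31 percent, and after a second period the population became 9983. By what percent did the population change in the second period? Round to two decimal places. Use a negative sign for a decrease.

63.91%

After the first period: 8827 × 0.69 = 6090.63.
Second-period multiplier: 9983 ÷ 6090.63 ≈ 1.639075.
That is a change of 63.91%.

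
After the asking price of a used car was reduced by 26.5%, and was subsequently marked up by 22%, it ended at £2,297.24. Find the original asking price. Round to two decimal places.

The overall multiplier applied was 0.735 × 1.22 = 0.8967.
So the original asking price was £2,297.24 ÷ 0.8967 ≈ £2,561.88.

£2,561.88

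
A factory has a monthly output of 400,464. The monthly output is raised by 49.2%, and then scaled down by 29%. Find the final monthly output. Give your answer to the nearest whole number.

49.2% increase: 400,464 × 1.492 = 597492.288.
After the 29% decrease: 597492.288 × 0.71 = 424219.52448 ≈ 424,220.

424,220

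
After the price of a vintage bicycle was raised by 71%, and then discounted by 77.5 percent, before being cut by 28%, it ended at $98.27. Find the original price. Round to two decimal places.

$354.74

The overall multiplier applied was 1.71 × 0.225 × 0.72 = 0.27702.
So the original price was $98.27 ÷ 0.27702 ≈ $354.74.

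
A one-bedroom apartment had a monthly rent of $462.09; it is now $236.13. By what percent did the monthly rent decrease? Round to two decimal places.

48.90%

Change: $236.13 − $462.09 = -$225.96.
Relative to the original: -$225.96 ÷ $462.09 ≈ -48.90%.
So the monthly rent decreased by 48.90%.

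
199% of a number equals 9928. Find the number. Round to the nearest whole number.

4989

9928 ÷ 1.99 ≈ 4989.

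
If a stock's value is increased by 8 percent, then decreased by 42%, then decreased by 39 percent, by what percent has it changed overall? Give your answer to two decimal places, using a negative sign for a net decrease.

The combined multiplier is 1.08 × 0.58 × 0.61 = 0.382104.
That corresponds to a decrease of 61.79%.

-61.79%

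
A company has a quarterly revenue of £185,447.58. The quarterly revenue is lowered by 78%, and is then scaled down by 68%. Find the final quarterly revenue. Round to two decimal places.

Each change multiplies by a factor: 0.22 × 0.32 = 0.0704.
£185,447.58 × 0.0704 = £13055.509632 ≈ £13,055.51.

£13,055.51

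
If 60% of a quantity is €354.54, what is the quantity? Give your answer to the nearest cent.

€354.54 ÷ 0.6 = €590.90.

€590.90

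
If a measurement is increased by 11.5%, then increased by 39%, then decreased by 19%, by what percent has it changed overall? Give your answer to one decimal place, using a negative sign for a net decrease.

25.5%

The combined multiplier is 1.115 × 1.39 × 0.81 = 1.2553785.
That corresponds to an increase of 25.5%.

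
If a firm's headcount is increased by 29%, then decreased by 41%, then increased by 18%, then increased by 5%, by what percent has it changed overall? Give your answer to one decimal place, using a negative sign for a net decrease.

The combined multiplier is 1.29 × 0.59 × 1.18 × 1.05 = 0.9430029.
That corresponds to a decrease of 5.7%.

-5.7%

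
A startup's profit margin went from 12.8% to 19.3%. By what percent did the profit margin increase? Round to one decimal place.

50.8%

The change is 19.3 − 12.8 = 6.5 percentage points.
Relative to the original 12.8%, that is 6.5 ÷ 12.8 ≈ 50.8%.
So the profit margin rose by 50.8%.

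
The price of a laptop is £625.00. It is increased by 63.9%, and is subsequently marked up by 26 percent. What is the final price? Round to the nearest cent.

Each change multiplies by a factor: 1.639 × 1.26 = 2.06514.
£625.00 × 2.06514 = £1290.7125 ≈ £1290.71.

£1290.71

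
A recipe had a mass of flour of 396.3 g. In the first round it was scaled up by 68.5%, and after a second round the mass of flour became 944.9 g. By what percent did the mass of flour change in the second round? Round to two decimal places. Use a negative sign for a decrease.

41.50%

After the first round: 396.3 × 1.685 = 667.7655.
Second-round multiplier: 944.9 ÷ 667.7655 ≈ 1.415018.
That is a change of 41.50%.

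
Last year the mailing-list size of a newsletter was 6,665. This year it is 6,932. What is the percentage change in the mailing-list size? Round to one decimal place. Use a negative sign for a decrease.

4.0%

Change: 6,932 − 6,665 = 267.
Relative to the original: 267 ÷ 6,665 ≈ 4.0%.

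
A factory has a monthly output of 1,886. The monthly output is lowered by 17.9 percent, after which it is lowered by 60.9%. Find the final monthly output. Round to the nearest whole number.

Apply the 17.9% decrease: 1,886 × 0.821 = 1548.406.
60.9% decrease: 1548.406 × 0.391 = 605.426746 ≈ 605.

605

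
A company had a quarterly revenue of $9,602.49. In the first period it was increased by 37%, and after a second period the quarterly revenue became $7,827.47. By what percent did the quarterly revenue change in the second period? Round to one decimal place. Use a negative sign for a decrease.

After the first period: $9,602.49 × 1.37 = $13155.4113.
Second-period multiplier: $7,827.47 ÷ $13155.4113 ≈ 0.595.
That is a change of -40.5%.

-40.5%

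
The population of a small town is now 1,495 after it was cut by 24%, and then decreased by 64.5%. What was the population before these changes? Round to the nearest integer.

5,541

Undoing the 64.5% decrease: 1,495 ÷ 0.355 ≈ 4211.267606.
Undoing the 24% decrease: 4211.267606 ÷ 0.76 ≈ 5,541.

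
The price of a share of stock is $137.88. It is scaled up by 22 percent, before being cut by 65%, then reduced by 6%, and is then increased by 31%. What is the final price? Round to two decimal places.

Apply the 22% increase: $137.88 × 1.22 = $168.2136.
After the 65% decrease: $168.2136 × 0.35 = $58.87476.
6% decrease: $58.87476 × 0.94 = $55.3422744.
Apply the 31% increase: $55.3422744 × 1.31 = $72.498379464 ≈ $72.50.

$72.50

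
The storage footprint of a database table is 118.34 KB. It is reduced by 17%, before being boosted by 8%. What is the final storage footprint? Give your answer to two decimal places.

106.08 KB

After the 17% decrease: 118.34 × 0.83 = 98.2222.
8% increase: 98.2222 × 1.08 = 106.079976 ≈ 106.08.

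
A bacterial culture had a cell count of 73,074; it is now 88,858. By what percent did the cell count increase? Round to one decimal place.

Change: 88,858 − 73,074 = 15,784.
Relative to the original: 15,784 ÷ 73,074 ≈ 21.6%.
So the cell count increased by 21.6%.

21.6%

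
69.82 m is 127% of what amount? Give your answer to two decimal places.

54.98 m

69.82 m ÷ 1.27 ≈ 54.98 m.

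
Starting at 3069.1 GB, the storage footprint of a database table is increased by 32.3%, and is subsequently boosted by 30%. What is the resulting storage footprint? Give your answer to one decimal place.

5278.5 GB

Each change multiplies by a factor: 1.323 × 1.3 = 1.7199.
3069.1 × 1.7199 = 5278.54509 ≈ 5278.5.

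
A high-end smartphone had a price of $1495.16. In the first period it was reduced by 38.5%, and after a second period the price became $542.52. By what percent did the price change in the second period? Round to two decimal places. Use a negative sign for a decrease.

-41.00%

After the first period: $1495.16 × 0.615 = $919.5234.
Second-period multiplier: $542.52 ÷ $919.5234 ≈ 0.590001.
That is a change of -41.00%.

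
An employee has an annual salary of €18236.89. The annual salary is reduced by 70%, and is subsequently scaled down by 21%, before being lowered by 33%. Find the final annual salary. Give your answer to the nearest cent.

After the 70% decrease: €18236.89 × 0.3 = €5471.067.
After the 21% decrease: €5471.067 × 0.79 = €4322.14293.
After the 33% decrease: €4322.14293 × 0.67 = €2895.8357631 ≈ €2895.84.

€2895.84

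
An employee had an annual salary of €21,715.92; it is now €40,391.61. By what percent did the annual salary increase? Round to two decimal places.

Change: €40,391.61 − €21,715.92 = €18,675.69.
Relative to the original: €18,675.69 ÷ €21,715.92 ≈ 86.00%.
So the annual salary increased by 86.00%.

86.00%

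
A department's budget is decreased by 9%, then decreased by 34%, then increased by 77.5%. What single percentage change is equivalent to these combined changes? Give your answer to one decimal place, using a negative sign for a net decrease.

A 9% decrease multiplies by 0.91.
Then a 34% decrease: 0.91 × 0.66 = 0.6006.
Then a 77.5% increase: 0.6006 × 1.775 = 1.066065.
Overall factor 1.066065, i.e. 6.6%.

6.6%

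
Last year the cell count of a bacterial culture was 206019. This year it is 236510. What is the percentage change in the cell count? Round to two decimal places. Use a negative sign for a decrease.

14.80%

Change: 236510 − 206019 = 30491.
Relative to the original: 30491 ÷ 206019 ≈ 14.80%.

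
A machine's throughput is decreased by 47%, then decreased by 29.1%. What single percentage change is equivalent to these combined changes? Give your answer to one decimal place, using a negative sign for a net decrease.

The combined multiplier is 0.53 × 0.709 = 0.37577.
That corresponds to a decrease of 62.4%.

-62.4%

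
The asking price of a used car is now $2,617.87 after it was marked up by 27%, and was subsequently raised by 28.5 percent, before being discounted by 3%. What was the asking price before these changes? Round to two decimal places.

$1,653.75

The overall multiplier applied was 1.27 × 1.285 × 0.97 = 1.5829915.
So the original asking price was $2,617.87 ÷ 1.5829915 ≈ $1,653.75.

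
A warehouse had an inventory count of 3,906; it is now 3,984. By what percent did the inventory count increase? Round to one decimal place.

Change: 3,984 − 3,906 = 78.
Relative to the original: 78 ÷ 3,906 ≈ 2.0%.
So the inventory count increased by 2.0%.

2.0%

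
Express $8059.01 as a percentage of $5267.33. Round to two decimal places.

153.00%

$8059.01 ÷ $5267.33 ≈ 153.00%.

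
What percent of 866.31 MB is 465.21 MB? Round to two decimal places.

465.21 MB ÷ 866.31 MB ≈ 53.70%.

53.70%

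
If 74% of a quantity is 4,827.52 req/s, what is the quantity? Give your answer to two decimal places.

4,827.52 req/s ÷ 0.74 ≈ 6,523.68 req/s.

6,523.68 req/s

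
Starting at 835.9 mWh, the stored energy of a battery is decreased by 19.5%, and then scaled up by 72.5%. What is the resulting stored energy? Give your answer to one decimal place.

19.5% decrease: 835.9 × 0.805 = 672.8995.
72.5% increase: 672.8995 × 1.725 = 1160.7516375 ≈ 1160.8.

1160.8 mWh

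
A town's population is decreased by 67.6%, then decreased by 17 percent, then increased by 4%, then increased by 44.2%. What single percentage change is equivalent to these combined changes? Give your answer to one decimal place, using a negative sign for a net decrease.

The combined multiplier is 0.324 × 0.83 × 1.04 × 1.442 = 0.4032939456.
That corresponds to a decrease of 59.7%.

-59.7%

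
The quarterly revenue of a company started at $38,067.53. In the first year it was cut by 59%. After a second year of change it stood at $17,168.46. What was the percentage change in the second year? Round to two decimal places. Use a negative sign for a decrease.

After the first year: $38,067.53 × 0.41 = $15607.6873.
Second-year multiplier: $17,168.46 ÷ $15607.6873 ≈ 1.1.
That is a change of 10.00%.

10.00%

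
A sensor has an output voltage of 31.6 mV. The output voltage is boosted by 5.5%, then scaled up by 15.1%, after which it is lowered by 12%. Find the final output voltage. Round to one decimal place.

33.8 mV

Each change multiplies by a factor: 1.055 × 1.151 × 0.88 = 1.0685884.
31.6 × 1.0685884 = 33.76739344 ≈ 33.8.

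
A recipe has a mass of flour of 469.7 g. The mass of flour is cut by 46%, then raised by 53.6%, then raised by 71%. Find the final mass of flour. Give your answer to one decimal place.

After the 46% decrease: 469.7 × 0.54 = 253.638.
53.6% increase: 253.638 × 1.536 = 389.587968.
Apply the 71% increase: 389.587968 × 1.71 = 666.19542528 ≈ 666.2.

666.2 g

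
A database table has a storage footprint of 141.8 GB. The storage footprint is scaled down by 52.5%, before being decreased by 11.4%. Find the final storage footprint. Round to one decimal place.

Each change multiplies by a factor: 0.475 × 0.886 = 0.42085.
141.8 × 0.42085 = 59.67653 ≈ 59.7.

59.7 GB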